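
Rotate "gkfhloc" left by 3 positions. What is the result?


Input: "gkfhloc", rotate left by 3
First 3 characters: "gkf"
Remaining characters: "hloc"
Concatenate remaining + first: "hloc" + "gkf" = "hlocgkf"

hlocgkf


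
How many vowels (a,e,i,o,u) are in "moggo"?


Input: moggo
Checking each character:
  'm' at position 0: consonant
  'o' at position 1: vowel (running total: 1)
  'g' at position 2: consonant
  'g' at position 3: consonant
  'o' at position 4: vowel (running total: 2)
Total vowels: 2

2


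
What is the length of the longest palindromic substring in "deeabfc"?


Input: "deeabfc"
Checking substrings for palindromes:
  [1:3] "ee" (len 2) => palindrome
Longest palindromic substring: "ee" with length 2

2


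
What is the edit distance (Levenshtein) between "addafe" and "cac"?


Computing edit distance: "addafe" -> "cac"
DP table:
           c    a    c
      0    1    2    3
  a   1    1    1    2
  d   2    2    2    2
  d   3    3    3    3
  a   4    4    3    4
  f   5    5    4    4
  e   6    6    5    5
Edit distance = dp[6][3] = 5

5


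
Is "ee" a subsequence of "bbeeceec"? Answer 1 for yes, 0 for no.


Check if "ee" is a subsequence of "bbeeceec"
Greedy scan:
  Position 0 ('b'): no match needed
  Position 1 ('b'): no match needed
  Position 2 ('e'): matches sub[0] = 'e'
  Position 3 ('e'): matches sub[1] = 'e'
  Position 4 ('c'): no match needed
  Position 5 ('e'): no match needed
  Position 6 ('e'): no match needed
  Position 7 ('c'): no match needed
All 2 characters matched => is a subsequence

1


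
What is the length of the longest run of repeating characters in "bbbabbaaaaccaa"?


Input: "bbbabbaaaaccaa"
Scanning for longest run:
  Position 1 ('b'): continues run of 'b', length=2
  Position 2 ('b'): continues run of 'b', length=3
  Position 3 ('a'): new char, reset run to 1
  Position 4 ('b'): new char, reset run to 1
  Position 5 ('b'): continues run of 'b', length=2
  Position 6 ('a'): new char, reset run to 1
  Position 7 ('a'): continues run of 'a', length=2
  Position 8 ('a'): continues run of 'a', length=3
  Position 9 ('a'): continues run of 'a', length=4
  Position 10 ('c'): new char, reset run to 1
  Position 11 ('c'): continues run of 'c', length=2
  Position 12 ('a'): new char, reset run to 1
  Position 13 ('a'): continues run of 'a', length=2
Longest run: 'a' with length 4

4


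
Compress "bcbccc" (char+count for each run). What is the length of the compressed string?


Input: bcbccc
Runs:
  'b' x 1 => "b1"
  'c' x 1 => "c1"
  'b' x 1 => "b1"
  'c' x 3 => "c3"
Compressed: "b1c1b1c3"
Compressed length: 8

8


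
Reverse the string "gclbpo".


Input: gclbpo
Reading characters right to left:
  Position 5: 'o'
  Position 4: 'p'
  Position 3: 'b'
  Position 2: 'l'
  Position 1: 'c'
  Position 0: 'g'
Reversed: opblcg

opblcg


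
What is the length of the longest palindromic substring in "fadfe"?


Input: "fadfe"
Checking substrings for palindromes:
  No multi-char palindromic substrings found
Longest palindromic substring: "f" with length 1

1


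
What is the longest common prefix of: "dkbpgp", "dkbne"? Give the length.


Words: dkbpgp, dkbne
  Position 0: all 'd' => match
  Position 1: all 'k' => match
  Position 2: all 'b' => match
  Position 3: ('p', 'n') => mismatch, stop
LCP = "dkb" (length 3)

3


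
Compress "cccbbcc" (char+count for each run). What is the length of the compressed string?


Input: cccbbcc
Runs:
  'c' x 3 => "c3"
  'b' x 2 => "b2"
  'c' x 2 => "c2"
Compressed: "c3b2c2"
Compressed length: 6

6


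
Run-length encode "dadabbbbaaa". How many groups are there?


Input: dadabbbbaaa
Scanning for consecutive runs:
  Group 1: 'd' x 1 (positions 0-0)
  Group 2: 'a' x 1 (positions 1-1)
  Group 3: 'd' x 1 (positions 2-2)
  Group 4: 'a' x 1 (positions 3-3)
  Group 5: 'b' x 4 (positions 4-7)
  Group 6: 'a' x 3 (positions 8-10)
Total groups: 6

6


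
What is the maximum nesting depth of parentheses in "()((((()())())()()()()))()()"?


Input: "()((((()())())()()()()))()()"
Tracking depth:
  Position 0 '(': depth becomes 1
  Position 1 ')': depth becomes 0
  Position 2 '(': depth becomes 1
  Position 3 '(': depth becomes 2
  Position 4 '(': depth becomes 3
  Position 5 '(': depth becomes 4
  Position 6 '(': depth becomes 5
  Position 7 ')': depth becomes 4
  Position 8 '(': depth becomes 5
  Position 9 ')': depth becomes 4
  Position 10 ')': depth becomes 3
  Position 11 '(': depth becomes 4
  Position 12 ')': depth becomes 3
  Position 13 ')': depth becomes 2
  Position 14 '(': depth becomes 3
  Position 15 ')': depth becomes 2
  Position 16 '(': depth becomes 3
  Position 17 ')': depth becomes 2
  Position 18 '(': depth becomes 3
  Position 19 ')': depth becomes 2
  Position 20 '(': depth becomes 3
  Position 21 ')': depth becomes 2
  Position 22 ')': depth becomes 1
  Position 23 ')': depth becomes 0
  Position 24 '(': depth becomes 1
  Position 25 ')': depth becomes 0
  Position 26 '(': depth becomes 1
  Position 27 ')': depth becomes 0
Maximum depth reached: 5

5


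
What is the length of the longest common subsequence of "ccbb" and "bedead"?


LCS of "ccbb" and "bedead"
DP table:
           b    e    d    e    a    d
      0    0    0    0    0    0    0
  c   0    0    0    0    0    0    0
  c   0    0    0    0    0    0    0
  b   0    1    1    1    1    1    1
  b   0    1    1    1    1    1    1
LCS length = dp[4][6] = 1

1


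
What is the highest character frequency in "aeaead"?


Input: aeaead
Character counts:
  'a': 3
  'd': 1
  'e': 2
Maximum frequency: 3

3


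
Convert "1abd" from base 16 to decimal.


Input: "1abd" in base 16
Positional expansion:
  Digit '1' (value 1) x 16^3 = 4096
  Digit 'a' (value 10) x 16^2 = 2560
  Digit 'b' (value 11) x 16^1 = 176
  Digit 'd' (value 13) x 16^0 = 13
Sum = 6845

6845


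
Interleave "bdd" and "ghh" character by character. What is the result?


Interleaving "bdd" and "ghh":
  Position 0: 'b' from first, 'g' from second => "bg"
  Position 1: 'd' from first, 'h' from second => "dh"
  Position 2: 'd' from first, 'h' from second => "dh"
Result: bgdhdh

bgdhdh


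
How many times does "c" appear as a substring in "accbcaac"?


Searching for "c" in "accbcaac"
Scanning each position:
  Position 0: "a" => no
  Position 1: "c" => MATCH
  Position 2: "c" => MATCH
  Position 3: "b" => no
  Position 4: "c" => MATCH
  Position 5: "a" => no
  Position 6: "a" => no
  Position 7: "c" => MATCH
Total occurrences: 4

4


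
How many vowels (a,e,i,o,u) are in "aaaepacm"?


Input: aaaepacm
Checking each character:
  'a' at position 0: vowel (running total: 1)
  'a' at position 1: vowel (running total: 2)
  'a' at position 2: vowel (running total: 3)
  'e' at position 3: vowel (running total: 4)
  'p' at position 4: consonant
  'a' at position 5: vowel (running total: 5)
  'c' at position 6: consonant
  'm' at position 7: consonant
Total vowels: 5

5


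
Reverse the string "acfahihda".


Input: acfahihda
Reading characters right to left:
  Position 8: 'a'
  Position 7: 'd'
  Position 6: 'h'
  Position 5: 'i'
  Position 4: 'h'
  Position 3: 'a'
  Position 2: 'f'
  Position 1: 'c'
  Position 0: 'a'
Reversed: adhihafca

adhihafca


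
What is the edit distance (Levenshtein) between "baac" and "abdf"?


Computing edit distance: "baac" -> "abdf"
DP table:
           a    b    d    f
      0    1    2    3    4
  b   1    1    1    2    3
  a   2    1    2    2    3
  a   3    2    2    3    3
  c   4    3    3    3    4
Edit distance = dp[4][4] = 4

4


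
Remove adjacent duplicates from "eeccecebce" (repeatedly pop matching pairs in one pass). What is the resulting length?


Input: eeccecebce
Stack-based adjacent duplicate removal:
  Read 'e': push. Stack: e
  Read 'e': matches stack top 'e' => pop. Stack: (empty)
  Read 'c': push. Stack: c
  Read 'c': matches stack top 'c' => pop. Stack: (empty)
  Read 'e': push. Stack: e
  Read 'c': push. Stack: ec
  Read 'e': push. Stack: ece
  Read 'b': push. Stack: eceb
  Read 'c': push. Stack: ecebc
  Read 'e': push. Stack: ecebce
Final stack: "ecebce" (length 6)

6


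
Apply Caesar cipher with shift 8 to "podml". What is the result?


Caesar cipher: shift "podml" by 8
  'p' (pos 15) + 8 = pos 23 = 'x'
  'o' (pos 14) + 8 = pos 22 = 'w'
  'd' (pos 3) + 8 = pos 11 = 'l'
  'm' (pos 12) + 8 = pos 20 = 'u'
  'l' (pos 11) + 8 = pos 19 = 't'
Result: xwlut

xwlut


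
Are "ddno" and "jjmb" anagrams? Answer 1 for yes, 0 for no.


Strings: "ddno", "jjmb"
Sorted first:  ddno
Sorted second: bjjm
Differ at position 0: 'd' vs 'b' => not anagrams

0


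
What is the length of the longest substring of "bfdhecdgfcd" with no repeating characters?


Input: "bfdhecdgfcd"
Sliding window (track last position of each char):
  Position 0 ('b'): window [0,0] length 1 -- new best
  Position 1 ('f'): window [0,1] length 2 -- new best
  Position 2 ('d'): window [0,2] length 3 -- new best
  Position 3 ('h'): window [0,3] length 4 -- new best
  Position 4 ('e'): window [0,4] length 5 -- new best
  Position 5 ('c'): window [0,5] length 6 -- new best
  Position 6 ('d'): repeat (last at 2), move window start to 3
  Position 6 ('d'): window [3,6] length 4
  Position 7 ('g'): window [3,7] length 5
  Position 8 ('f'): window [3,8] length 6
  Position 9 ('c'): repeat (last at 5), move window start to 6
  Position 9 ('c'): window [6,9] length 4
  Position 10 ('d'): repeat (last at 6), move window start to 7
  Position 10 ('d'): window [7,10] length 4
Longest substring with no repeats: "bfdhec" with length 6

6


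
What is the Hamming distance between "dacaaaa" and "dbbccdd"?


Comparing "dacaaaa" and "dbbccdd" position by position:
  Position 0: 'd' vs 'd' => same
  Position 1: 'a' vs 'b' => differ
  Position 2: 'c' vs 'b' => differ
  Position 3: 'a' vs 'c' => differ
  Position 4: 'a' vs 'c' => differ
  Position 5: 'a' vs 'd' => differ
  Position 6: 'a' vs 'd' => differ
Total differences (Hamming distance): 6

6


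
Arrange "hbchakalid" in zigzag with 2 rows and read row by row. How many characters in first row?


Zigzag "hbchakalid" into 2 rows:
Placing characters:
  'h' => row 0
  'b' => row 1
  'c' => row 0
  'h' => row 1
  'a' => row 0
  'k' => row 1
  'a' => row 0
  'l' => row 1
  'i' => row 0
  'd' => row 1
Rows:
  Row 0: "hcaai"
  Row 1: "bhkld"
First row length: 5

5


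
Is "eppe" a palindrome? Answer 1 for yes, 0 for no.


Input: eppe
Reversed: eppe
  Compare pos 0 ('e') with pos 3 ('e'): match
  Compare pos 1 ('p') with pos 2 ('p'): match
Result: palindrome

1


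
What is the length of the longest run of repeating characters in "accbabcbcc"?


Input: "accbabcbcc"
Scanning for longest run:
  Position 1 ('c'): new char, reset run to 1
  Position 2 ('c'): continues run of 'c', length=2
  Position 3 ('b'): new char, reset run to 1
  Position 4 ('a'): new char, reset run to 1
  Position 5 ('b'): new char, reset run to 1
  Position 6 ('c'): new char, reset run to 1
  Position 7 ('b'): new char, reset run to 1
  Position 8 ('c'): new char, reset run to 1
  Position 9 ('c'): continues run of 'c', length=2
Longest run: 'c' with length 2

2


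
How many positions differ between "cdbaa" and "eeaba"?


Comparing "cdbaa" and "eeaba" position by position:
  Position 0: 'c' vs 'e' => DIFFER
  Position 1: 'd' vs 'e' => DIFFER
  Position 2: 'b' vs 'a' => DIFFER
  Position 3: 'a' vs 'b' => DIFFER
  Position 4: 'a' vs 'a' => same
Positions that differ: 4

4


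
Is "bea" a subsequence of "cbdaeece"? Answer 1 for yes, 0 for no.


Check if "bea" is a subsequence of "cbdaeece"
Greedy scan:
  Position 0 ('c'): no match needed
  Position 1 ('b'): matches sub[0] = 'b'
  Position 2 ('d'): no match needed
  Position 3 ('a'): no match needed
  Position 4 ('e'): matches sub[1] = 'e'
  Position 5 ('e'): no match needed
  Position 6 ('c'): no match needed
  Position 7 ('e'): no match needed
Only matched 2/3 characters => not a subsequence

0


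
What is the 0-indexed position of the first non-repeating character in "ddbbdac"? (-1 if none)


Input: ddbbdac
Character frequencies:
  'a': 1
  'b': 2
  'c': 1
  'd': 3
Scanning left to right for freq == 1:
  Position 0 ('d'): freq=3, skip
  Position 1 ('d'): freq=3, skip
  Position 2 ('b'): freq=2, skip
  Position 3 ('b'): freq=2, skip
  Position 4 ('d'): freq=3, skip
  Position 5 ('a'): unique! => answer = 5

5


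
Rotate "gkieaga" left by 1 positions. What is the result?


Input: "gkieaga", rotate left by 1
First 1 characters: "g"
Remaining characters: "kieaga"
Concatenate remaining + first: "kieaga" + "g" = "kieagag"

kieagag


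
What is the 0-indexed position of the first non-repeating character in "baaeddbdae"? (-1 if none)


Input: baaeddbdae
Character frequencies:
  'a': 3
  'b': 2
  'd': 3
  'e': 2
Scanning left to right for freq == 1:
  Position 0 ('b'): freq=2, skip
  Position 1 ('a'): freq=3, skip
  Position 2 ('a'): freq=3, skip
  Position 3 ('e'): freq=2, skip
  Position 4 ('d'): freq=3, skip
  Position 5 ('d'): freq=3, skip
  Position 6 ('b'): freq=2, skip
  Position 7 ('d'): freq=3, skip
  Position 8 ('a'): freq=3, skip
  Position 9 ('e'): freq=2, skip
  No unique character found => answer = -1

-1


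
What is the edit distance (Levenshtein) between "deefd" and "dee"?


Computing edit distance: "deefd" -> "dee"
DP table:
           d    e    e
      0    1    2    3
  d   1    0    1    2
  e   2    1    0    1
  e   3    2    1    0
  f   4    3    2    1
  d   5    4    3    2
Edit distance = dp[5][3] = 2

2


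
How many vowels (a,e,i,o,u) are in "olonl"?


Input: olonl
Checking each character:
  'o' at position 0: vowel (running total: 1)
  'l' at position 1: consonant
  'o' at position 2: vowel (running total: 2)
  'n' at position 3: consonant
  'l' at position 4: consonant
Total vowels: 2

2


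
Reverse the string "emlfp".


Input: emlfp
Reading characters right to left:
  Position 4: 'p'
  Position 3: 'f'
  Position 2: 'l'
  Position 1: 'm'
  Position 0: 'e'
Reversed: pflme

pflme


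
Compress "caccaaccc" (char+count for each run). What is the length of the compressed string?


Input: caccaaccc
Runs:
  'c' x 1 => "c1"
  'a' x 1 => "a1"
  'c' x 2 => "c2"
  'a' x 2 => "a2"
  'c' x 3 => "c3"
Compressed: "c1a1c2a2c3"
Compressed length: 10

10


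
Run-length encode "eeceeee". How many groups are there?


Input: eeceeee
Scanning for consecutive runs:
  Group 1: 'e' x 2 (positions 0-1)
  Group 2: 'c' x 1 (positions 2-2)
  Group 3: 'e' x 4 (positions 3-6)
Total groups: 3

3


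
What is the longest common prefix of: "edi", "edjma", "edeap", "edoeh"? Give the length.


Words: edi, edjma, edeap, edoeh
  Position 0: all 'e' => match
  Position 1: all 'd' => match
  Position 2: ('i', 'j', 'e', 'o') => mismatch, stop
LCP = "ed" (length 2)

2


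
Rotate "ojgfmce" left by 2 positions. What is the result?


Input: "ojgfmce", rotate left by 2
First 2 characters: "oj"
Remaining characters: "gfmce"
Concatenate remaining + first: "gfmce" + "oj" = "gfmceoj"

gfmceoj


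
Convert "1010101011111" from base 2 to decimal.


Input: "1010101011111" in base 2
Positional expansion:
  Digit '1' (value 1) x 2^12 = 4096
  Digit '0' (value 0) x 2^11 = 0
  Digit '1' (value 1) x 2^10 = 1024
  Digit '0' (value 0) x 2^9 = 0
  Digit '1' (value 1) x 2^8 = 256
  Digit '0' (value 0) x 2^7 = 0
  Digit '1' (value 1) x 2^6 = 64
  Digit '0' (value 0) x 2^5 = 0
  Digit '1' (value 1) x 2^4 = 16
  Digit '1' (value 1) x 2^3 = 8
  Digit '1' (value 1) x 2^2 = 4
  Digit '1' (value 1) x 2^1 = 2
  Digit '1' (value 1) x 2^0 = 1
Sum = 5471

5471


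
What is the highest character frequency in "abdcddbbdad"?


Input: abdcddbbdad
Character counts:
  'a': 2
  'b': 3
  'c': 1
  'd': 5
Maximum frequency: 5

5


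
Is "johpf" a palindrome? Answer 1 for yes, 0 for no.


Input: johpf
Reversed: fphoj
  Compare pos 0 ('j') with pos 4 ('f'): MISMATCH
  Compare pos 1 ('o') with pos 3 ('p'): MISMATCH
Result: not a palindrome

0


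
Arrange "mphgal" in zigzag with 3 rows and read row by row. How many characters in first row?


Zigzag "mphgal" into 3 rows:
Placing characters:
  'm' => row 0
  'p' => row 1
  'h' => row 2
  'g' => row 1
  'a' => row 0
  'l' => row 1
Rows:
  Row 0: "ma"
  Row 1: "pgl"
  Row 2: "h"
First row length: 2

2


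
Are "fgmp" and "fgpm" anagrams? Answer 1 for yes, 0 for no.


Strings: "fgmp", "fgpm"
Sorted first:  fgmp
Sorted second: fgmp
Sorted forms match => anagrams

1


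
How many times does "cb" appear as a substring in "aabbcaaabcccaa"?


Searching for "cb" in "aabbcaaabcccaa"
Scanning each position:
  Position 0: "aa" => no
  Position 1: "ab" => no
  Position 2: "bb" => no
  Position 3: "bc" => no
  Position 4: "ca" => no
  Position 5: "aa" => no
  Position 6: "aa" => no
  Position 7: "ab" => no
  Position 8: "bc" => no
  Position 9: "cc" => no
  Position 10: "cc" => no
  Position 11: "ca" => no
  Position 12: "aa" => no
Total occurrences: 0

0


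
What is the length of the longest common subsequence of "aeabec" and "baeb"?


LCS of "aeabec" and "baeb"
DP table:
           b    a    e    b
      0    0    0    0    0
  a   0    0    1    1    1
  e   0    0    1    2    2
  a   0    0    1    2    2
  b   0    1    1    2    3
  e   0    1    1    2    3
  c   0    1    1    2    3
LCS length = dp[6][4] = 3

3


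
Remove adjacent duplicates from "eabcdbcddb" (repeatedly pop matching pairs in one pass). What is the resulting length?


Input: eabcdbcddb
Stack-based adjacent duplicate removal:
  Read 'e': push. Stack: e
  Read 'a': push. Stack: ea
  Read 'b': push. Stack: eab
  Read 'c': push. Stack: eabc
  Read 'd': push. Stack: eabcd
  Read 'b': push. Stack: eabcdb
  Read 'c': push. Stack: eabcdbc
  Read 'd': push. Stack: eabcdbcd
  Read 'd': matches stack top 'd' => pop. Stack: eabcdbc
  Read 'b': push. Stack: eabcdbcb
Final stack: "eabcdbcb" (length 8)

8


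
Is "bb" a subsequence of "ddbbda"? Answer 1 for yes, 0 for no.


Check if "bb" is a subsequence of "ddbbda"
Greedy scan:
  Position 0 ('d'): no match needed
  Position 1 ('d'): no match needed
  Position 2 ('b'): matches sub[0] = 'b'
  Position 3 ('b'): matches sub[1] = 'b'
  Position 4 ('d'): no match needed
  Position 5 ('a'): no match needed
All 2 characters matched => is a subsequence

1


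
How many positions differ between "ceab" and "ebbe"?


Comparing "ceab" and "ebbe" position by position:
  Position 0: 'c' vs 'e' => DIFFER
  Position 1: 'e' vs 'b' => DIFFER
  Position 2: 'a' vs 'b' => DIFFER
  Position 3: 'b' vs 'e' => DIFFER
Positions that differ: 4

4


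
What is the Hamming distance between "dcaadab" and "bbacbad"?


Comparing "dcaadab" and "bbacbad" position by position:
  Position 0: 'd' vs 'b' => differ
  Position 1: 'c' vs 'b' => differ
  Position 2: 'a' vs 'a' => same
  Position 3: 'a' vs 'c' => differ
  Position 4: 'd' vs 'b' => differ
  Position 5: 'a' vs 'a' => same
  Position 6: 'b' vs 'd' => differ
Total differences (Hamming distance): 5

5


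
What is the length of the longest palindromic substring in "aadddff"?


Input: "aadddff"
Checking substrings for palindromes:
  [2:5] "ddd" (len 3) => palindrome
  [0:2] "aa" (len 2) => palindrome
  [2:4] "dd" (len 2) => palindrome
  [3:5] "dd" (len 2) => palindrome
  [5:7] "ff" (len 2) => palindrome
Longest palindromic substring: "ddd" with length 3

3


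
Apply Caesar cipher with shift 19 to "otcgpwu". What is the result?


Caesar cipher: shift "otcgpwu" by 19
  'o' (pos 14) + 19 = pos 7 = 'h'
  't' (pos 19) + 19 = pos 12 = 'm'
  'c' (pos 2) + 19 = pos 21 = 'v'
  'g' (pos 6) + 19 = pos 25 = 'z'
  'p' (pos 15) + 19 = pos 8 = 'i'
  'w' (pos 22) + 19 = pos 15 = 'p'
  'u' (pos 20) + 19 = pos 13 = 'n'
Result: hmvzipn

hmvzipn


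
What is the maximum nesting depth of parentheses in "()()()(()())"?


Input: "()()()(()())"
Tracking depth:
  Position 0 '(': depth becomes 1
  Position 1 ')': depth becomes 0
  Position 2 '(': depth becomes 1
  Position 3 ')': depth becomes 0
  Position 4 '(': depth becomes 1
  Position 5 ')': depth becomes 0
  Position 6 '(': depth becomes 1
  Position 7 '(': depth becomes 2
  Position 8 ')': depth becomes 1
  Position 9 '(': depth becomes 2
  Position 10 ')': depth becomes 1
  Position 11 ')': depth becomes 0
Maximum depth reached: 2

2


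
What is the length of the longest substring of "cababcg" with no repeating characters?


Input: "cababcg"
Sliding window (track last position of each char):
  Position 0 ('c'): window [0,0] length 1 -- new best
  Position 1 ('a'): window [0,1] length 2 -- new best
  Position 2 ('b'): window [0,2] length 3 -- new best
  Position 3 ('a'): repeat (last at 1), move window start to 2
  Position 3 ('a'): window [2,3] length 2
  Position 4 ('b'): repeat (last at 2), move window start to 3
  Position 4 ('b'): window [3,4] length 2
  Position 5 ('c'): window [3,5] length 3
  Position 6 ('g'): window [3,6] length 4 -- new best
Longest substring with no repeats: "abcg" with length 4

4


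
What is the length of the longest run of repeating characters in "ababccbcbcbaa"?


Input: "ababccbcbcbaa"
Scanning for longest run:
  Position 1 ('b'): new char, reset run to 1
  Position 2 ('a'): new char, reset run to 1
  Position 3 ('b'): new char, reset run to 1
  Position 4 ('c'): new char, reset run to 1
  Position 5 ('c'): continues run of 'c', length=2
  Position 6 ('b'): new char, reset run to 1
  Position 7 ('c'): new char, reset run to 1
  Position 8 ('b'): new char, reset run to 1
  Position 9 ('c'): new char, reset run to 1
  Position 10 ('b'): new char, reset run to 1
  Position 11 ('a'): new char, reset run to 1
  Position 12 ('a'): continues run of 'a', length=2
Longest run: 'c' with length 2

2


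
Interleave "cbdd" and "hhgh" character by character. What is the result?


Interleaving "cbdd" and "hhgh":
  Position 0: 'c' from first, 'h' from second => "ch"
  Position 1: 'b' from first, 'h' from second => "bh"
  Position 2: 'd' from first, 'g' from second => "dg"
  Position 3: 'd' from first, 'h' from second => "dh"
Result: chbhdgdh

chbhdgdh


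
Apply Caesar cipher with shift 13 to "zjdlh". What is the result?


Caesar cipher: shift "zjdlh" by 13
  'z' (pos 25) + 13 = pos 12 = 'm'
  'j' (pos 9) + 13 = pos 22 = 'w'
  'd' (pos 3) + 13 = pos 16 = 'q'
  'l' (pos 11) + 13 = pos 24 = 'y'
  'h' (pos 7) + 13 = pos 20 = 'u'
Result: mwqyu

mwqyu


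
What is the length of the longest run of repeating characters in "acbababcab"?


Input: "acbababcab"
Scanning for longest run:
  Position 1 ('c'): new char, reset run to 1
  Position 2 ('b'): new char, reset run to 1
  Position 3 ('a'): new char, reset run to 1
  Position 4 ('b'): new char, reset run to 1
  Position 5 ('a'): new char, reset run to 1
  Position 6 ('b'): new char, reset run to 1
  Position 7 ('c'): new char, reset run to 1
  Position 8 ('a'): new char, reset run to 1
  Position 9 ('b'): new char, reset run to 1
Longest run: 'a' with length 1

1


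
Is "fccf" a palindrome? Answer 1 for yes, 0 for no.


Input: fccf
Reversed: fccf
  Compare pos 0 ('f') with pos 3 ('f'): match
  Compare pos 1 ('c') with pos 2 ('c'): match
Result: palindrome

1


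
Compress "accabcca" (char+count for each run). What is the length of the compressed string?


Input: accabcca
Runs:
  'a' x 1 => "a1"
  'c' x 2 => "c2"
  'a' x 1 => "a1"
  'b' x 1 => "b1"
  'c' x 2 => "c2"
  'a' x 1 => "a1"
Compressed: "a1c2a1b1c2a1"
Compressed length: 12

12


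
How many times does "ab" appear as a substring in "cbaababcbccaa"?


Searching for "ab" in "cbaababcbccaa"
Scanning each position:
  Position 0: "cb" => no
  Position 1: "ba" => no
  Position 2: "aa" => no
  Position 3: "ab" => MATCH
  Position 4: "ba" => no
  Position 5: "ab" => MATCH
  Position 6: "bc" => no
  Position 7: "cb" => no
  Position 8: "bc" => no
  Position 9: "cc" => no
  Position 10: "ca" => no
  Position 11: "aa" => no
Total occurrences: 2

2


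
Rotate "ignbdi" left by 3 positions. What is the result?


Input: "ignbdi", rotate left by 3
First 3 characters: "ign"
Remaining characters: "bdi"
Concatenate remaining + first: "bdi" + "ign" = "bdiign"

bdiign


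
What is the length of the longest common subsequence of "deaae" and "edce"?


LCS of "deaae" and "edce"
DP table:
           e    d    c    e
      0    0    0    0    0
  d   0    0    1    1    1
  e   0    1    1    1    2
  a   0    1    1    1    2
  a   0    1    1    1    2
  e   0    1    1    1    2
LCS length = dp[5][4] = 2

2


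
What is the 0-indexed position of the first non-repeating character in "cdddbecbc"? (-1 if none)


Input: cdddbecbc
Character frequencies:
  'b': 2
  'c': 3
  'd': 3
  'e': 1
Scanning left to right for freq == 1:
  Position 0 ('c'): freq=3, skip
  Position 1 ('d'): freq=3, skip
  Position 2 ('d'): freq=3, skip
  Position 3 ('d'): freq=3, skip
  Position 4 ('b'): freq=2, skip
  Position 5 ('e'): unique! => answer = 5

5


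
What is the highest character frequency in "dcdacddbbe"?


Input: dcdacddbbe
Character counts:
  'a': 1
  'b': 2
  'c': 2
  'd': 4
  'e': 1
Maximum frequency: 4

4


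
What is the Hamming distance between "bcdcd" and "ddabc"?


Comparing "bcdcd" and "ddabc" position by position:
  Position 0: 'b' vs 'd' => differ
  Position 1: 'c' vs 'd' => differ
  Position 2: 'd' vs 'a' => differ
  Position 3: 'c' vs 'b' => differ
  Position 4: 'd' vs 'c' => differ
Total differences (Hamming distance): 5

5


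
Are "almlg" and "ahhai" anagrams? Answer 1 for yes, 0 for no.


Strings: "almlg", "ahhai"
Sorted first:  agllm
Sorted second: aahhi
Differ at position 1: 'g' vs 'a' => not anagrams

0


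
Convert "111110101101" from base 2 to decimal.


Input: "111110101101" in base 2
Positional expansion:
  Digit '1' (value 1) x 2^11 = 2048
  Digit '1' (value 1) x 2^10 = 1024
  Digit '1' (value 1) x 2^9 = 512
  Digit '1' (value 1) x 2^8 = 256
  Digit '1' (value 1) x 2^7 = 128
  Digit '0' (value 0) x 2^6 = 0
  Digit '1' (value 1) x 2^5 = 32
  Digit '0' (value 0) x 2^4 = 0
  Digit '1' (value 1) x 2^3 = 8
  Digit '1' (value 1) x 2^2 = 4
  Digit '0' (value 0) x 2^1 = 0
  Digit '1' (value 1) x 2^0 = 1
Sum = 4013

4013


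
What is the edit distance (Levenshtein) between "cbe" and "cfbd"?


Computing edit distance: "cbe" -> "cfbd"
DP table:
           c    f    b    d
      0    1    2    3    4
  c   1    0    1    2    3
  b   2    1    1    1    2
  e   3    2    2    2    2
Edit distance = dp[3][4] = 2

2


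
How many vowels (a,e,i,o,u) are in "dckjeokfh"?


Input: dckjeokfh
Checking each character:
  'd' at position 0: consonant
  'c' at position 1: consonant
  'k' at position 2: consonant
  'j' at position 3: consonant
  'e' at position 4: vowel (running total: 1)
  'o' at position 5: vowel (running total: 2)
  'k' at position 6: consonant
  'f' at position 7: consonant
  'h' at position 8: consonant
Total vowels: 2

2


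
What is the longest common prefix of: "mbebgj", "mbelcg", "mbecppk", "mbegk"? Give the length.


Words: mbebgj, mbelcg, mbecppk, mbegk
  Position 0: all 'm' => match
  Position 1: all 'b' => match
  Position 2: all 'e' => match
  Position 3: ('b', 'l', 'c', 'g') => mismatch, stop
LCP = "mbe" (length 3)

3


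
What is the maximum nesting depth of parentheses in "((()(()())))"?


Input: "((()(()())))"
Tracking depth:
  Position 0 '(': depth becomes 1
  Position 1 '(': depth becomes 2
  Position 2 '(': depth becomes 3
  Position 3 ')': depth becomes 2
  Position 4 '(': depth becomes 3
  Position 5 '(': depth becomes 4
  Position 6 ')': depth becomes 3
  Position 7 '(': depth becomes 4
  Position 8 ')': depth becomes 3
  Position 9 ')': depth becomes 2
  Position 10 ')': depth becomes 1
  Position 11 ')': depth becomes 0
Maximum depth reached: 4

4


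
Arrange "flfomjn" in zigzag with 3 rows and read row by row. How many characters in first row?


Zigzag "flfomjn" into 3 rows:
Placing characters:
  'f' => row 0
  'l' => row 1
  'f' => row 2
  'o' => row 1
  'm' => row 0
  'j' => row 1
  'n' => row 2
Rows:
  Row 0: "fm"
  Row 1: "loj"
  Row 2: "fn"
First row length: 2

2


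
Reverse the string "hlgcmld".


Input: hlgcmld
Reading characters right to left:
  Position 6: 'd'
  Position 5: 'l'
  Position 4: 'm'
  Position 3: 'c'
  Position 2: 'g'
  Position 1: 'l'
  Position 0: 'h'
Reversed: dlmcglh

dlmcglh


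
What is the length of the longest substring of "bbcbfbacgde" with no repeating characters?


Input: "bbcbfbacgde"
Sliding window (track last position of each char):
  Position 0 ('b'): window [0,0] length 1 -- new best
  Position 1 ('b'): repeat (last at 0), move window start to 1
  Position 1 ('b'): window [1,1] length 1
  Position 2 ('c'): window [1,2] length 2 -- new best
  Position 3 ('b'): repeat (last at 1), move window start to 2
  Position 3 ('b'): window [2,3] length 2
  Position 4 ('f'): window [2,4] length 3 -- new best
  Position 5 ('b'): repeat (last at 3), move window start to 4
  Position 5 ('b'): window [4,5] length 2
  Position 6 ('a'): window [4,6] length 3
  Position 7 ('c'): window [4,7] length 4 -- new best
  Position 8 ('g'): window [4,8] length 5 -- new best
  Position 9 ('d'): window [4,9] length 6 -- new best
  Position 10 ('e'): window [4,10] length 7 -- new best
Longest substring with no repeats: "fbacgde" with length 7

7


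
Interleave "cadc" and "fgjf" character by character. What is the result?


Interleaving "cadc" and "fgjf":
  Position 0: 'c' from first, 'f' from second => "cf"
  Position 1: 'a' from first, 'g' from second => "ag"
  Position 2: 'd' from first, 'j' from second => "dj"
  Position 3: 'c' from first, 'f' from second => "cf"
Result: cfagdjcf

cfagdjcf


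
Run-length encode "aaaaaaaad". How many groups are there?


Input: aaaaaaaad
Scanning for consecutive runs:
  Group 1: 'a' x 8 (positions 0-7)
  Group 2: 'd' x 1 (positions 8-8)
Total groups: 2

2


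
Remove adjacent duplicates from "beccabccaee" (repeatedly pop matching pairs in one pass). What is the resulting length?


Input: beccabccaee
Stack-based adjacent duplicate removal:
  Read 'b': push. Stack: b
  Read 'e': push. Stack: be
  Read 'c': push. Stack: bec
  Read 'c': matches stack top 'c' => pop. Stack: be
  Read 'a': push. Stack: bea
  Read 'b': push. Stack: beab
  Read 'c': push. Stack: beabc
  Read 'c': matches stack top 'c' => pop. Stack: beab
  Read 'a': push. Stack: beaba
  Read 'e': push. Stack: beabae
  Read 'e': matches stack top 'e' => pop. Stack: beaba
Final stack: "beaba" (length 5)

5


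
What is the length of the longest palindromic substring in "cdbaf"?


Input: "cdbaf"
Checking substrings for palindromes:
  No multi-char palindromic substrings found
Longest palindromic substring: "c" with length 1

1


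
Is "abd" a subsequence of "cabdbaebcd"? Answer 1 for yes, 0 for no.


Check if "abd" is a subsequence of "cabdbaebcd"
Greedy scan:
  Position 0 ('c'): no match needed
  Position 1 ('a'): matches sub[0] = 'a'
  Position 2 ('b'): matches sub[1] = 'b'
  Position 3 ('d'): matches sub[2] = 'd'
  Position 4 ('b'): no match needed
  Position 5 ('a'): no match needed
  Position 6 ('e'): no match needed
  Position 7 ('b'): no match needed
  Position 8 ('c'): no match needed
  Position 9 ('d'): no match needed
All 3 characters matched => is a subsequence

1


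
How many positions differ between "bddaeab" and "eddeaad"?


Comparing "bddaeab" and "eddeaad" position by position:
  Position 0: 'b' vs 'e' => DIFFER
  Position 1: 'd' vs 'd' => same
  Position 2: 'd' vs 'd' => same
  Position 3: 'a' vs 'e' => DIFFER
  Position 4: 'e' vs 'a' => DIFFER
  Position 5: 'a' vs 'a' => same
  Position 6: 'b' vs 'd' => DIFFER
Positions that differ: 4

4


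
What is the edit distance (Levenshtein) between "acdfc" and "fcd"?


Computing edit distance: "acdfc" -> "fcd"
DP table:
           f    c    d
      0    1    2    3
  a   1    1    2    3
  c   2    2    1    2
  d   3    3    2    1
  f   4    3    3    2
  c   5    4    3    3
Edit distance = dp[5][3] = 3

3


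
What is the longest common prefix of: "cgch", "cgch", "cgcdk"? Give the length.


Words: cgch, cgch, cgcdk
  Position 0: all 'c' => match
  Position 1: all 'g' => match
  Position 2: all 'c' => match
  Position 3: ('h', 'h', 'd') => mismatch, stop
LCP = "cgc" (length 3)

3


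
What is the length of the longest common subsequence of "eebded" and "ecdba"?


LCS of "eebded" and "ecdba"
DP table:
           e    c    d    b    a
      0    0    0    0    0    0
  e   0    1    1    1    1    1
  e   0    1    1    1    1    1
  b   0    1    1    1    2    2
  d   0    1    1    2    2    2
  e   0    1    1    2    2    2
  d   0    1    1    2    2    2
LCS length = dp[6][5] = 2

2


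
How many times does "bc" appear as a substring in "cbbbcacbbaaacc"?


Searching for "bc" in "cbbbcacbbaaacc"
Scanning each position:
  Position 0: "cb" => no
  Position 1: "bb" => no
  Position 2: "bb" => no
  Position 3: "bc" => MATCH
  Position 4: "ca" => no
  Position 5: "ac" => no
  Position 6: "cb" => no
  Position 7: "bb" => no
  Position 8: "ba" => no
  Position 9: "aa" => no
  Position 10: "aa" => no
  Position 11: "ac" => no
  Position 12: "cc" => no
Total occurrences: 1

1


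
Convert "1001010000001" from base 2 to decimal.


Input: "1001010000001" in base 2
Positional expansion:
  Digit '1' (value 1) x 2^12 = 4096
  Digit '0' (value 0) x 2^11 = 0
  Digit '0' (value 0) x 2^10 = 0
  Digit '1' (value 1) x 2^9 = 512
  Digit '0' (value 0) x 2^8 = 0
  Digit '1' (value 1) x 2^7 = 128
  Digit '0' (value 0) x 2^6 = 0
  Digit '0' (value 0) x 2^5 = 0
  Digit '0' (value 0) x 2^4 = 0
  Digit '0' (value 0) x 2^3 = 0
  Digit '0' (value 0) x 2^2 = 0
  Digit '0' (value 0) x 2^1 = 0
  Digit '1' (value 1) x 2^0 = 1
Sum = 4737

4737


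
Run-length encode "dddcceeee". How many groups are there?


Input: dddcceeee
Scanning for consecutive runs:
  Group 1: 'd' x 3 (positions 0-2)
  Group 2: 'c' x 2 (positions 3-4)
  Group 3: 'e' x 4 (positions 5-8)
Total groups: 3

3


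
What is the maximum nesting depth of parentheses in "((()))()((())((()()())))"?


Input: "((()))()((())((()()())))"
Tracking depth:
  Position 0 '(': depth becomes 1
  Position 1 '(': depth becomes 2
  Position 2 '(': depth becomes 3
  Position 3 ')': depth becomes 2
  Position 4 ')': depth becomes 1
  Position 5 ')': depth becomes 0
  Position 6 '(': depth becomes 1
  Position 7 ')': depth becomes 0
  Position 8 '(': depth becomes 1
  Position 9 '(': depth becomes 2
  Position 10 '(': depth becomes 3
  Position 11 ')': depth becomes 2
  Position 12 ')': depth becomes 1
  Position 13 '(': depth becomes 2
  Position 14 '(': depth becomes 3
  Position 15 '(': depth becomes 4
  Position 16 ')': depth becomes 3
  Position 17 '(': depth becomes 4
  Position 18 ')': depth becomes 3
  Position 19 '(': depth becomes 4
  Position 20 ')': depth becomes 3
  Position 21 ')': depth becomes 2
  Position 22 ')': depth becomes 1
  Position 23 ')': depth becomes 0
Maximum depth reached: 4

4


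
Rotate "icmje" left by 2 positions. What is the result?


Input: "icmje", rotate left by 2
First 2 characters: "ic"
Remaining characters: "mje"
Concatenate remaining + first: "mje" + "ic" = "mjeic"

mjeic


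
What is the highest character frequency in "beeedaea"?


Input: beeedaea
Character counts:
  'a': 2
  'b': 1
  'd': 1
  'e': 4
Maximum frequency: 4

4


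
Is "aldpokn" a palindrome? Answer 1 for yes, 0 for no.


Input: aldpokn
Reversed: nkopdla
  Compare pos 0 ('a') with pos 6 ('n'): MISMATCH
  Compare pos 1 ('l') with pos 5 ('k'): MISMATCH
  Compare pos 2 ('d') with pos 4 ('o'): MISMATCH
Result: not a palindrome

0


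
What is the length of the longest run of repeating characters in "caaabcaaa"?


Input: "caaabcaaa"
Scanning for longest run:
  Position 1 ('a'): new char, reset run to 1
  Position 2 ('a'): continues run of 'a', length=2
  Position 3 ('a'): continues run of 'a', length=3
  Position 4 ('b'): new char, reset run to 1
  Position 5 ('c'): new char, reset run to 1
  Position 6 ('a'): new char, reset run to 1
  Position 7 ('a'): continues run of 'a', length=2
  Position 8 ('a'): continues run of 'a', length=3
Longest run: 'a' with length 3

3


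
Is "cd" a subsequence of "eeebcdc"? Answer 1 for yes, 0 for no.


Check if "cd" is a subsequence of "eeebcdc"
Greedy scan:
  Position 0 ('e'): no match needed
  Position 1 ('e'): no match needed
  Position 2 ('e'): no match needed
  Position 3 ('b'): no match needed
  Position 4 ('c'): matches sub[0] = 'c'
  Position 5 ('d'): matches sub[1] = 'd'
  Position 6 ('c'): no match needed
All 2 characters matched => is a subsequence

1


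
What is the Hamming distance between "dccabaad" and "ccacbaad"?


Comparing "dccabaad" and "ccacbaad" position by position:
  Position 0: 'd' vs 'c' => differ
  Position 1: 'c' vs 'c' => same
  Position 2: 'c' vs 'a' => differ
  Position 3: 'a' vs 'c' => differ
  Position 4: 'b' vs 'b' => same
  Position 5: 'a' vs 'a' => same
  Position 6: 'a' vs 'a' => same
  Position 7: 'd' vs 'd' => same
Total differences (Hamming distance): 3

3


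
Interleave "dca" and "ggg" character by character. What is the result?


Interleaving "dca" and "ggg":
  Position 0: 'd' from first, 'g' from second => "dg"
  Position 1: 'c' from first, 'g' from second => "cg"
  Position 2: 'a' from first, 'g' from second => "ag"
Result: dgcgag

dgcgag


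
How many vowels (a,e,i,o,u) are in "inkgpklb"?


Input: inkgpklb
Checking each character:
  'i' at position 0: vowel (running total: 1)
  'n' at position 1: consonant
  'k' at position 2: consonant
  'g' at position 3: consonant
  'p' at position 4: consonant
  'k' at position 5: consonant
  'l' at position 6: consonant
  'b' at position 7: consonant
Total vowels: 1

1


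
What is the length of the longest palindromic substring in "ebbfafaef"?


Input: "ebbfafaef"
Checking substrings for palindromes:
  [3:6] "faf" (len 3) => palindrome
  [4:7] "afa" (len 3) => palindrome
  [1:3] "bb" (len 2) => palindrome
Longest palindromic substring: "faf" with length 3

3


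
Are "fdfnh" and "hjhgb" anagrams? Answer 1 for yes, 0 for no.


Strings: "fdfnh", "hjhgb"
Sorted first:  dffhn
Sorted second: bghhj
Differ at position 0: 'd' vs 'b' => not anagrams

0


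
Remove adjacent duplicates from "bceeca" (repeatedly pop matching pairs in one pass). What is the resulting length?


Input: bceeca
Stack-based adjacent duplicate removal:
  Read 'b': push. Stack: b
  Read 'c': push. Stack: bc
  Read 'e': push. Stack: bce
  Read 'e': matches stack top 'e' => pop. Stack: bc
  Read 'c': matches stack top 'c' => pop. Stack: b
  Read 'a': push. Stack: ba
Final stack: "ba" (length 2)

2


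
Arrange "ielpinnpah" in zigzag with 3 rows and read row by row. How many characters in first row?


Zigzag "ielpinnpah" into 3 rows:
Placing characters:
  'i' => row 0
  'e' => row 1
  'l' => row 2
  'p' => row 1
  'i' => row 0
  'n' => row 1
  'n' => row 2
  'p' => row 1
  'a' => row 0
  'h' => row 1
Rows:
  Row 0: "iia"
  Row 1: "epnph"
  Row 2: "ln"
First row length: 3

3


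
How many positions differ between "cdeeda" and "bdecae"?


Comparing "cdeeda" and "bdecae" position by position:
  Position 0: 'c' vs 'b' => DIFFER
  Position 1: 'd' vs 'd' => same
  Position 2: 'e' vs 'e' => same
  Position 3: 'e' vs 'c' => DIFFER
  Position 4: 'd' vs 'a' => DIFFER
  Position 5: 'a' vs 'e' => DIFFER
Positions that differ: 4

4


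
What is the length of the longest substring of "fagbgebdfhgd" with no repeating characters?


Input: "fagbgebdfhgd"
Sliding window (track last position of each char):
  Position 0 ('f'): window [0,0] length 1 -- new best
  Position 1 ('a'): window [0,1] length 2 -- new best
  Position 2 ('g'): window [0,2] length 3 -- new best
  Position 3 ('b'): window [0,3] length 4 -- new best
  Position 4 ('g'): repeat (last at 2), move window start to 3
  Position 4 ('g'): window [3,4] length 2
  Position 5 ('e'): window [3,5] length 3
  Position 6 ('b'): repeat (last at 3), move window start to 4
  Position 6 ('b'): window [4,6] length 3
  Position 7 ('d'): window [4,7] length 4
  Position 8 ('f'): window [4,8] length 5 -- new best
  Position 9 ('h'): window [4,9] length 6 -- new best
  Position 10 ('g'): repeat (last at 4), move window start to 5
  Position 10 ('g'): window [5,10] length 6
  Position 11 ('d'): repeat (last at 7), move window start to 8
  Position 11 ('d'): window [8,11] length 4
Longest substring with no repeats: "gebdfh" with length 6

6
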